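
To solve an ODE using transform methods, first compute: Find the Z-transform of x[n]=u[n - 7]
Using the time-shift property: Z{u[n-7]}=z^(-7) * z/(z-1)
=z^(-6)/(z-1)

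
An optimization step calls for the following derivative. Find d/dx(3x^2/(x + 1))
Quotient rule: (f/g)'=(f'g - fg')/g²
f=3x^2, f'=6x
g=x+1, g'=1

Answer: (6x·(x+1)-3x^2)/(x+1)²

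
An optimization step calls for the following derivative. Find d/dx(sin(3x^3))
Chain rule: d/dx[sin(u)] = cos(u)·u' where u = 3x^3
u' = 9x^2

Answer: 9x^2·cos(3x^3)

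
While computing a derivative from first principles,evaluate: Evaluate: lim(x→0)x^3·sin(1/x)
Squeeze theorem: -|x^3| ≤ x^3·sin(1/x) ≤ |x^3|
Since x^3 → 0 as x → 0, by squeeze theorem the limit is 0

Answer: 0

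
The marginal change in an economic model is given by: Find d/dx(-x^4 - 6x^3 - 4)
Power rule: d/dx(ax^n) = n·a·x^(n-1)
Term by term: -4·x^3 - 18·x^2

Answer: -4x^3 - 18x^2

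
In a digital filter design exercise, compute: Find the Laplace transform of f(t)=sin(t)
L{sin(wt)} = w/(s²+w²)
L{sin(t)} = 1/(s²+1)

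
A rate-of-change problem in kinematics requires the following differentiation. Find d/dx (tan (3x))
Chain rule: d/dx[tan(u)] = sec²(u)·u' where u = 3x
u' = 3

Answer: 3·sec²(3x)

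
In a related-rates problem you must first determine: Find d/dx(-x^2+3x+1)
Power rule: d/dx(ax^n) = n·a·x^(n-1)
Term by term: -2·x + 3

Answer: -2x + 3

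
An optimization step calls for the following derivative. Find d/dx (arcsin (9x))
d/dx[arcsin(u)] = u'/√(1-u²), u = 9x, u' = 9

Answer: 9/√(1 - 81x²)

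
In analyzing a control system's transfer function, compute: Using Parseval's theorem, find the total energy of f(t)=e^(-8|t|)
Parseval's theorem: E=integral |f(t)|^2 dt=(1/2pi) integral |F(omega)|^2 domega
E=integral_{-inf}^{inf} e^(-16|t|) dt=2 * integral_0^inf e^(-16t) dt=2/(2 * 8)=1/8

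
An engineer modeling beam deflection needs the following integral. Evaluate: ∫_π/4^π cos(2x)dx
Antiderivative: sin(2x)/2
Evaluate at bounds: [sin(2·π)/2] - [sin(2·π/4)/2]
= ((0) - (1))/2 = -1/2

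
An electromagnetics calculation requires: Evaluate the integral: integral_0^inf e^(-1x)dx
integral_0^inf e^(-1x) dx = [-1/1*e^(-1x)]_0^inf
= 0 - (-1/1) = 1/1

Answer: 1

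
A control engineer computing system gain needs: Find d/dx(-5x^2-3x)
Power rule: d/dx(ax^n)=n·a·x^(n-1)
Term by term: -10·x - 3

Answer: -10x - 3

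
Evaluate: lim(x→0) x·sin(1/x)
Squeeze theorem: -|x| ≤ x·sin(1/x) ≤ |x|
Since x → 0 as x → 0, by squeeze theorem the limit is 0

Answer: 0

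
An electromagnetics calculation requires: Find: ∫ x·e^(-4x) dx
Integration by parts: u=x, dv=e^(-4x) dx
du=dx, v=e^(-4x)/(-4)
=x·e^(-4x)/(-4) - ∫ e^(-4x)/(-4) dx
=x·e^(-4x)/(-4) - e^(-4x)/16+C

Answer: e^(-4x)(x/(-4)-1/16)+C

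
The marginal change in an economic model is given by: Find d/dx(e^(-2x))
Chain rule: d/dx[e^u] = e^u · u' where u = -2x
u' = -2

Answer: -2·e^(-2x)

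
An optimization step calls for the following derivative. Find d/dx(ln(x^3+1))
Chain rule: d/dx[ln(u)] = u'/u where u = x^3+1
u' = 3x^2

Answer: (3x^2)/(x^3+1)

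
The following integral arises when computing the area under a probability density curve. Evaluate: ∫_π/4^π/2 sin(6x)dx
Antiderivative: -cos(6x)/6
Evaluate at bounds: [-cos(6·π/2)/6] - [-cos(6·π/4)/6]
=(-(-1)+(0))/6=1/6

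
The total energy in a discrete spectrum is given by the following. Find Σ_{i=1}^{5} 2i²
=2·n(n + 1)(2n + 1)/6=2·5·6·11/6=110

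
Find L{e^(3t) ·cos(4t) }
First shifting: L{e^(at)f(t)}=F(s-a)
L{cos(4t)}=s/(s²+16)
Shift: (s-3)/((s-3)²+16)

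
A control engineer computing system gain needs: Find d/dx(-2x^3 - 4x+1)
Power rule: d/dx(ax^n) = n·a·x^(n-1)
Term by term: -6·x^2 - 4

Answer: -6x^2 - 4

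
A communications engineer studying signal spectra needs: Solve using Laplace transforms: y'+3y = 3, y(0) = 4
Take L of both sides: sY(s)-4+3Y(s) = 3/s
Y(s)(s+3) = 3/s+4
Y(s) = 3/(s(s+3))+4/(s+3)
Partial fractions: 3/(s(s+3)) = 1/s - 1/(s+3)
So Y(s) = 1/s+3/(s+3)
Inverse transform (L^(-1){1/s} = 1, L^(-1){1/(s+3)} = e^(-3t)):

Answer: y(t) = 1+3·e^(-3t)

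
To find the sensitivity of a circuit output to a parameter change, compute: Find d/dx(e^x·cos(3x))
Product rule: (fg)'=f'g + fg'
f=e^x, f'=e^x
g=cos(3x), g'=-3·sin(3x)

Answer: e^x·cos(3x) - 3·e^x·sin(3x)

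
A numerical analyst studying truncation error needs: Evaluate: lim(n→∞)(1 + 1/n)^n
This is the definition of e^1: lim(1 + 1/n)^n=e^1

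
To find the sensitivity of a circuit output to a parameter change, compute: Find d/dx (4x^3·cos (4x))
Product rule: (fg)'=f'g + fg'
f=4x^3, f'=12x^2
g=cos(4x), g'=-4·sin(4x)

Answer: 12x^2·cos(4x) - 16x^3·sin(4x)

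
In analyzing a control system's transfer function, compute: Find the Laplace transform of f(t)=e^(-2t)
L{e^(at)}=1/(s-a)
L{e^(-2t)}=1/(s+2)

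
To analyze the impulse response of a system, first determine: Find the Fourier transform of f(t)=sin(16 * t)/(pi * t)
sin(W*t)/(pi*t)=(W/pi)*sinc(W*t/pi) is the impulse response of the ideal low-pass filter with cutoff W (here W=16).
Its Fourier transform is a rectangular function:
F(omega)=1 for |omega| < 16, 0 otherwise

Answer: rect(omega/32) [i.e., 1 for |omega| < 16, 0 otherwise]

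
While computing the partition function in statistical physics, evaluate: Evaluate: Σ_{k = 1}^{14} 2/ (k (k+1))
Partial fractions: 2/(k(k + 1))=2/k - 2/(k + 1)
Telescoping sum: 2(1 - 1/15)=2·14/15

Answer: 28/15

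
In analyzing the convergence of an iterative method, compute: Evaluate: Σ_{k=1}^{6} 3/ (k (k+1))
Partial fractions: 3/(k(k+1)) = 3/k - 3/(k+1)
Telescoping sum: 3(1-1/7) = 3·6/7

Answer: 18/7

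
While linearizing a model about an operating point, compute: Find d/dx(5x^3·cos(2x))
Product rule: (fg)'=f'g + fg'
f=5x^3, f'=15x^2
g=cos(2x), g'=-2·sin(2x)

Answer: 15x^2·cos(2x) - 10x^3·sin(2x)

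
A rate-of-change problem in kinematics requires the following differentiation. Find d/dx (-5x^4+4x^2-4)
Power rule: d/dx(ax^n) = n·a·x^(n-1)
Term by term: -20·x^3+8·x

Answer: -20x^3+8x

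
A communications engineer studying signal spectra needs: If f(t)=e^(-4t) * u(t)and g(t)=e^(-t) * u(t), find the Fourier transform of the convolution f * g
By the convolution theorem: F{f*g} = F(omega)*G(omega)
F(omega) = 1/(4 + j*omega), G(omega) = 1/(1 + j*omega)
F{f*g} = 1/((4 + j*omega)(1 + j*omega))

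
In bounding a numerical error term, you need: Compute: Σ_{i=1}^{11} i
Using formula: Σ i^1=n(n + 1)/2=11·12/2=66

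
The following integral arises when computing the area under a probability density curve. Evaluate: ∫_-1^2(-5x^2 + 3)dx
Step 1: Find antiderivative F(x) = (-5/3)x^3+3x
Step 2: F(2) - F(-1) = -22/3 - (-4/3) = -6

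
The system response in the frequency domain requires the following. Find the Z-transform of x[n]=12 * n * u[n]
Z{n*u[n]} = z/(z-1)^2
By linearity: Z{12*n*u[n]} = 12z/(z-1)^2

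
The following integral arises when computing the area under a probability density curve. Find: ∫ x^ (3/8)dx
Power rule: ∫ x^(3/8) dx=x^(11/8)/(11/8)+C

Answer: (8/11)·x^(11/8)+C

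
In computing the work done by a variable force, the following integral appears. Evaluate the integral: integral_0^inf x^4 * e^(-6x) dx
This is a Gamma integral. Substitute u=6x (du=6 dx):
integral_0^inf x^4*e^(-6x) dx=(1/6^5) integral_0^inf u^4*e^(-u) du
=Gamma(5)/6^5=4!/6^5=24/7776

Answer: 1/324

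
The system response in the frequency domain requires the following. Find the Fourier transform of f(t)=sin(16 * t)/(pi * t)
sin(W*t)/(pi*t)=(W/pi)*sinc(W*t/pi) is the impulse response of the ideal low-pass filter with cutoff W (here W=16).
Its Fourier transform is a rectangular function:
F(omega)=1 for |omega| < 16, 0 otherwise

Answer: rect(omega/32) [i.e., 1 for |omega| < 16, 0 otherwise]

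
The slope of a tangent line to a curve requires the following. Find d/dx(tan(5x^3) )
Chain rule: d/dx[tan(u)] = sec²(u)·u' where u = 5x^3
u' = 15x^2

Answer: 15x^2·sec²(5x^3)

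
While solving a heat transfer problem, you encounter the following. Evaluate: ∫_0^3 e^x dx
Antiderivative: e^x
Evaluate: (e^3-1)

Answer: e^3-1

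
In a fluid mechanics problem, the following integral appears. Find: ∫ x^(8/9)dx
Power rule: ∫ x^(8/9) dx = x^(17/9)/(17/9) + C

Answer: (9/17)·x^(17/9) + C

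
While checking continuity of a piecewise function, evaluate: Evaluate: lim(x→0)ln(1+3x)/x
L'Hôpital (0/0): lim 3/(1 + 3x) / 1=3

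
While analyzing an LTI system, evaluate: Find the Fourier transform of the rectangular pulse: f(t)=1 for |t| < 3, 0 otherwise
F(omega)=integral from -3 to 3 of e^(-j*omega*t) dt
=2*sin(3*omega)/omega=6*sinc(3*omega/pi)

Answer: 2*sin(3*omega)/omega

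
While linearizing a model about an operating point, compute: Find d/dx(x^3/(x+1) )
Quotient rule: (f/g)' = (f'g - fg')/g²
f = x^3, f' = 3x^2
g = x + 1, g' = 1

Answer: (3x^2·(x + 1) - x^3)/(x + 1)²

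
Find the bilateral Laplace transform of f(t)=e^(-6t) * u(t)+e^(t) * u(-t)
For e^(-6t) * u(t): L = 1/(s + 6), Re(s) > -6
For e^(t) * u(-t): L = -1/(s-1), Re(s) < 1
Combined: F(s) = 1/(s + 6) - 1/(s-1), -6 < Re(s) < 1

Answer: 1/(s + 6) - 1/(s-1), ROC: -6 < Re(s) < 1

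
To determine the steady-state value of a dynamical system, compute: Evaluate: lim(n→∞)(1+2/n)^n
This is the definition of e^2: lim(1 + 2/n)^n=e^2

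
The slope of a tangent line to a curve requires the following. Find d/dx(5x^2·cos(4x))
Product rule: (fg)'=f'g+fg'
f=5x^2, f'=10x
g=cos(4x), g'=-4·sin(4x)

Answer: 10x·cos(4x)-20x^2·sin(4x)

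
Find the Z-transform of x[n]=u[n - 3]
Using the time-shift property: Z{u[n-3]} = z^(-3)*z/(z-1)
= z^(-2)/(z-1)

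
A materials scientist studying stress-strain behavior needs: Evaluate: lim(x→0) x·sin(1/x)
Squeeze theorem: -|x| ≤ x·sin(1/x) ≤ |x|
Since x → 0 as x → 0, by squeeze theorem the limit is 0

Answer: 0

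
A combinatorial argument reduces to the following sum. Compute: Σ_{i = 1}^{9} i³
Using formula: Σ i^3 = [n(n+1)/2]² = [9·10/2]² = 2025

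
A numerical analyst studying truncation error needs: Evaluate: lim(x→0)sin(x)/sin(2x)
sin(u) ≈ u for small u:
sin(x)/sin(2x) ≈ x/(2x)=1/2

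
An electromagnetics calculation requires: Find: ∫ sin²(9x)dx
Using identity sin²(u)=(1 - cos(2u))/2:
∫ (1 - cos(18x))/2 dx=x/2 - sin(18x)/36+C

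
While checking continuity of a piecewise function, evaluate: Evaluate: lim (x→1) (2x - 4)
Polynomial is continuous, so substitute x = 1:
2·1 - 4 = -2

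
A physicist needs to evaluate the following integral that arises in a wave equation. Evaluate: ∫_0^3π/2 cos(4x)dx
Antiderivative: sin(4x)/4
Evaluate at bounds: [sin(4·3π/2)/4] - [sin(4·0)/4]
= ((0) - (0))/4 = 0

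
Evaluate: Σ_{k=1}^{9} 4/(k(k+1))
Partial fractions: 4/(k(k+1)) = 4/k - 4/(k+1)
Telescoping sum: 4(1-1/10) = 4·9/10

Answer: 18/5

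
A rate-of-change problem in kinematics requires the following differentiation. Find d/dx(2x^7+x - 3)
Power rule: d/dx(ax^n) = n·a·x^(n-1)
Term by term: 14·x^6+1

Answer: 14x^6+1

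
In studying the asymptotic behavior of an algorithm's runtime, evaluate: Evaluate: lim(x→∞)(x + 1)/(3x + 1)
Divide numerator and denominator by x:
lim (1+1/x)/(3+1/x) = 1/3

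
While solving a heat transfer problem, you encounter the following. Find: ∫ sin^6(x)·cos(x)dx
Let u=sin(x), du=cos(x) dx
∫ u^6 du=u^7/7 + C

Answer: sin^7(x)/7 + C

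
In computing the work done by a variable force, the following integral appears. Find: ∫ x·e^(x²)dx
Let u=x², du=2x dx
∫ (1/2)e^u du=e^u/2+C

Answer: e^(x²)/2+C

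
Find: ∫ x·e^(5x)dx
Integration by parts: u=x, dv=e^(5x) dx
du=dx, v=e^(5x)/5
=x·e^(5x)/5 - ∫ e^(5x)/5 dx
=x·e^(5x)/5 - e^(5x)/25 + C

Answer: e^(5x)(x/5 - 1/25) + C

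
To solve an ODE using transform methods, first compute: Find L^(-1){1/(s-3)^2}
L^(-1){1/(s-a)^n} = t^(n-1)·e^(at)/(n-1)!
Here a = 3, n = 2: t^1·e^(3t)/1

Answer: t·e^(3t)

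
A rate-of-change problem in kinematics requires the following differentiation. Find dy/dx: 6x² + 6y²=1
Differentiate: 12x + 12y·(dy/dx) = 0
dy/dx = -12x/(12y) = -1·(x/y)

Answer: dy/dx = -1·(x/y)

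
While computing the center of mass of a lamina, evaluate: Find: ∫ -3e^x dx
Since d/dx[e^x] = +e^x, we get -3e^x+C

Answer: -3e^x+C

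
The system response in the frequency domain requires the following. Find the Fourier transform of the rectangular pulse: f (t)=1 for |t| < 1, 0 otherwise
F(omega)=integral from -1 to 1 of e^(-j*omega*t) dt
=2*sin(1*omega)/omega=2*sinc(1*omega/pi)

Answer: 2*sin(1*omega)/omega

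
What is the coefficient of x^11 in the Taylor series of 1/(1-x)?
1/(1-x)=Σ x^n for |x|<1
All coefficients are 1

Answer: 1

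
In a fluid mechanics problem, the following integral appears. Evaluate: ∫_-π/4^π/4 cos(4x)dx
Antiderivative: sin(4x)/4
Evaluate at bounds: [sin(4·π/4)/4] - [sin(4·-π/4)/4]
= ((0) - (0))/4 = 0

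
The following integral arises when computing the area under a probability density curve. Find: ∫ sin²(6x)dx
Using identity sin²(u) = (1 - cos(2u))/2:
∫ (1 - cos(12x))/2 dx = x/2 - sin(12x)/24 + C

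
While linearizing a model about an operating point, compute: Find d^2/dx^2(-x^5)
Apply power rule 2 times:
d^1: -5x^4
d^2: -20x^3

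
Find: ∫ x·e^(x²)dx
Let u = x², du = 2x dx
∫ (1/2)e^u du = e^u/2 + C

Answer: e^(x²)/2 + C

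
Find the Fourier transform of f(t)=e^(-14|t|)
Using the standard pair: F{e^(-a|t|)} = 2a/(a^2 + omega^2)
With a = 14: F(omega) = 28/(196 + omega^2)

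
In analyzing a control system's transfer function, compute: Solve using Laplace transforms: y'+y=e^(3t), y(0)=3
Take L: sY - 3 + Y = 1/(s-3)
Y(s + 1) = 1/(s-3) + 3
Y = 1/((s-3)(s + 1)) + 3/(s + 1)
Partial fractions: 1/((s-3)(s + 1)) = (1/4)/(s-3) - (1/4)/(s + 1)
So Y = (1/4)/(s-3) + (11/4)/(s + 1)
Inverse Laplace transform (L^(-1){1/(s-3)} = e^(3t), L^(-1){1/(s + 1)} = e^(-t)):

Answer: y(t) = (1/4)·e^(3t) + (11/4)·e^(-t)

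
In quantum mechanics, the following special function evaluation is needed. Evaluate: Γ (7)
Γ(n) = (n-1)! for positive integers
Γ(7) = 6! = 720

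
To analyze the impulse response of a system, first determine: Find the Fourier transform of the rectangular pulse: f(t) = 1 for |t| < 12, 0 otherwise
F(omega)=integral from -12 to 12 of e^(-j * omega * t) dt
=2 * sin(12 * omega)/omega=24 * sinc(12 * omega/pi)

Answer: 2 * sin(12 * omega)/omega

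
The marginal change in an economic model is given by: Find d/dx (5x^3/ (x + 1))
Quotient rule: (f/g)'=(f'g - fg')/g²
f=5x^3, f'=15x^2
g=x+1, g'=1

Answer: (15x^2·(x+1)-5x^3)/(x+1)²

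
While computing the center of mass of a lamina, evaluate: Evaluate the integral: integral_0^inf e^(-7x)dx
integral_0^inf e^(-7x) dx = [-1/7*e^(-7x)]_0^inf
= 0 - (-1/7) = 1/7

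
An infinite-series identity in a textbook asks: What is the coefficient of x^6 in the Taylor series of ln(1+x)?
ln(1+x) = Σ (-1)^(n+1) x^n/n
Coefficient of x^6 = (-1)^7/6 = -1/6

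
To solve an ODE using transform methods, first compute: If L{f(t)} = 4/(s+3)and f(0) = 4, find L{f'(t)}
L{f'(t)}=s·F(s) - f(0)=4s/(s+3)-4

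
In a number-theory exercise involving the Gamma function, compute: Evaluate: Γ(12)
Γ(n)=(n-1)! for positive integers
Γ(12)=11!=39916800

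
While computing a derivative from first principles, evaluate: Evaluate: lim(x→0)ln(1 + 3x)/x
L'Hôpital (0/0): lim 3/(1 + 3x) / 1=3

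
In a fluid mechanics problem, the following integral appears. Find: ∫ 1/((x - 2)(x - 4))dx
Partial fractions: 1/((x-2)(x-4))=A/(x-2) + B/(x-4)
A=-1/2, B=1/2
∫ [-1/2· 1/(x-2) + 1/2· 1/(x-4)] dx
=(1/2)[ln|x-4| - ln|x-2|] + C

Answer: (1/2)·ln|(x-4)/(x-2)| + C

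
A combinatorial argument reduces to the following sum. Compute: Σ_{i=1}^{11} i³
Using formula: Σ i^3=[n(n+1)/2]²=[11·12/2]²=4356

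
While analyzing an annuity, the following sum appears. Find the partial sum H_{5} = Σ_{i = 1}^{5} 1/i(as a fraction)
H_5=1 + 1/2 + 1/3 + ... + 1/5
=137/60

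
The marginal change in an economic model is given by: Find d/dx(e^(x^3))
Chain rule: d/dx[e^u]=e^u · u' where u=x^3
u'=3x^2

Answer: 3x^2·e^(x^3)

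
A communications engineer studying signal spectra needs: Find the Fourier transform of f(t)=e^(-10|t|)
Using the standard pair: F{e^(-a|t|)} = 2a/(a^2+omega^2)
With a = 10: F(omega) = 20/(100+omega^2)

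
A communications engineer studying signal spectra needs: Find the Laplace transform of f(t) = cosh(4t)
L{cosh(at)}=s/(s²-a²)
L{cosh(4t)}=s/(s²-16)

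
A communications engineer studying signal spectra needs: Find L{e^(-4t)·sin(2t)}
First shifting: L{e^(at)f(t)} = F(s-a)
L{sin(2t)} = 2/(s²+4)
Shift: 2/((s+4)²+4)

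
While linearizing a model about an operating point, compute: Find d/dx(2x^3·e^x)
Product rule: (fg)' = f'g+fg'
f = 2x^3, f' = 6x^2
g = e^x, g' = e^x

Answer: 6x^2·e^x+2x^3·e^x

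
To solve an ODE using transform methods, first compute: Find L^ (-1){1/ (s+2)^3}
L^(-1){1/(s-a)^n} = t^(n-1)·e^(at)/(n-1)!
Here a = -2, n = 3: t^2·e^(-2t)/2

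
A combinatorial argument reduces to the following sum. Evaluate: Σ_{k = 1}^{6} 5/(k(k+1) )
Partial fractions: 5/(k(k+1)) = 5/k - 5/(k+1)
Telescoping sum: 5(1-1/7) = 5·6/7

Answer: 30/7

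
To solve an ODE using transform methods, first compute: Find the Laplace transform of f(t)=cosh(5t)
L{cosh(at)} = s/(s²-a²)
L{cosh(5t)} = s/(s²-25)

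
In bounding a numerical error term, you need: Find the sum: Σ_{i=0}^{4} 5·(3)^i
Geometric series: S = a(1 - r^n)/(1 - r)
a = 5, r = 3, n = 5
S = 5(1-243)/-2 = 605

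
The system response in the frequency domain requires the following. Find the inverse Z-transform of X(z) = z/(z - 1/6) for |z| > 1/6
Standard pair: z/(z-a) <-> a^n*u[n] for causal signals
With a = 1/6: x[n] = (1/6)^n*u[n]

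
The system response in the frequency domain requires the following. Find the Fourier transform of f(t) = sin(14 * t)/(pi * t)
sin(W*t)/(pi*t) = (W/pi)*sinc(W*t/pi) is the impulse response of the ideal low-pass filter with cutoff W (here W = 14).
Its Fourier transform is a rectangular function:
F(omega) = 1 for |omega| < 14, 0 otherwise

Answer: rect(omega/28) [i.e., 1 for |omega| < 14, 0 otherwise]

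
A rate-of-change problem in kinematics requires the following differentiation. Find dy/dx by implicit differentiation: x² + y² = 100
Differentiate both sides: 2x + 2y·(dy/dx) = 0
Solve: dy/dx = -2x/(2y) = -x/y

Answer: dy/dx = -x/y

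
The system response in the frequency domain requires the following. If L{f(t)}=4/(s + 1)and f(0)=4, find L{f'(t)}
L{f'(t)}=s·F(s) - f(0)=4s/(s+1)-4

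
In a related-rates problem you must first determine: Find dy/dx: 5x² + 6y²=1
Differentiate: 10x+12y·(dy/dx)=0
dy/dx=-10x/(12y)=-(5/6)·(x/y)

Answer: dy/dx=-(5/6)·(x/y)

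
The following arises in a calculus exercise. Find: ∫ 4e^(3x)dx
Since d/dx[e^(3x)] = 3e^(3x), we get 4/3 e^(3x) + C

Answer: (4/3)e^(3x) + C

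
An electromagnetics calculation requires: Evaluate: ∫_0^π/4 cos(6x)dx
Antiderivative: sin(6x)/6
Evaluate at bounds: [sin(6·π/4)/6] - [sin(6·0)/6]
=((-1) - (0))/6=-1/6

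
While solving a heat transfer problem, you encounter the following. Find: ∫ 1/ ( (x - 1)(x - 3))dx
Partial fractions: 1/((x-1)(x-3))=A/(x-1) + B/(x-3)
A=-1/2, B=1/2
∫ [-1/2· 1/(x-1) + 1/2· 1/(x-3)] dx
=(1/2)[ln|x-3| - ln|x-1|] + C

Answer: (1/2)·ln|(x-3)/(x-1)| + C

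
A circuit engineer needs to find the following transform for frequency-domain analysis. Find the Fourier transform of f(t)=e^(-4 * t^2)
The Fourier transform of a Gaussian e^(-a * t^2) is sqrt(pi/a) * e^(-omega^2/(4a)).
With a=4: F(omega)=sqrt(pi)/2 * e^(-omega^2/16)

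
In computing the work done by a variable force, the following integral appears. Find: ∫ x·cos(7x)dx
By parts: u=x, dv=cos(7x) dx
du=dx, v=sin(7x)/7
=x·sin(7x)/7+cos(7x)/7²+C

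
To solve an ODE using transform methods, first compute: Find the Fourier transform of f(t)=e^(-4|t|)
Using the standard pair: F{e^(-a|t|)} = 2a/(a^2 + omega^2)
With a = 4: F(omega) = 8/(16 + omega^2)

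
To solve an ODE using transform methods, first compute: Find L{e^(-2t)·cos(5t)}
First shifting: L{e^(at)f(t)} = F(s-a)
L{cos(5t)} = s/(s²+25)
Shift: (s+2)/((s+2)²+25)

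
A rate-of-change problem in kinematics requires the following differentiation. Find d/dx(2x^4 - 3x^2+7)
Power rule: d/dx(ax^n) = n·a·x^(n-1)
Term by term: 8·x^3-6·x

Answer: 8x^3-6x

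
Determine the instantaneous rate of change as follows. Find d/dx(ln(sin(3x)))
Chain rule: d/dx[ln(u)] = u'/u where u = sin(3x)
u' = 3cos(3x)

Answer: (3cos(3x))/(sin(3x))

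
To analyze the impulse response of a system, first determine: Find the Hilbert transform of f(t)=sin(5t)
The Hilbert transform shifts each frequency component by -pi/2.
H{sin(wt)}=-cos(wt)
With w=5: H{sin(5t)}=-cos(5t)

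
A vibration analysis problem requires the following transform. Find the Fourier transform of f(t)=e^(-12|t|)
Using the standard pair: F{e^(-a|t|)}=2a/(a^2+omega^2)
With a=12: F(omega)=24/(144+omega^2)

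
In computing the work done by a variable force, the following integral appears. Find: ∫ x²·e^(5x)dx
Integration by parts twice:
First: u=x², dv=e^(5x) dx => x²e^(5x)/5 - (2/5)∫ xe^(5x) dx
Second (∫ xe^(5x) dx): xe^(5x)/5 - e^(5x)/25
Combining: e^(5x)(x²/5-2x/25+2/125)+C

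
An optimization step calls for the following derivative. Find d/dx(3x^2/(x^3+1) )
Quotient rule: (f/g)' = (f'g - fg')/g²
f = 3x^2, f' = 6x
g = x^3+1, g' = 3x^2

Answer: (6x·(x^3+1)-9x^4)/(x^3+1)²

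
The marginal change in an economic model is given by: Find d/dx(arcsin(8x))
d/dx[arcsin(u)] = u'/√(1-u²), u = 8x, u' = 8

Answer: 8/√(1-64x²)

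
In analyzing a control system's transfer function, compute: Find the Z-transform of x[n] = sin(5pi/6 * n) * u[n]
Z{sin(w0 * n) * u[n]} = z * sin(w0)/(z^2-2z * cos(w0)+1)
With w0 = 5pi/6: X(z) = z * sin(5pi/6)/(z^2-2z * cos(5pi/6)+1)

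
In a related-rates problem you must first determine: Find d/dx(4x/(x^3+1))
Quotient rule: (f/g)'=(f'g - fg')/g²
f=4x, f'=4
g=x^3+1, g'=3x^2

Answer: (4·(x^3+1)-12x^3)/(x^3+1)²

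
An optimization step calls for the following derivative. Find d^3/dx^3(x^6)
Apply power rule 3 times:
d^1: 6x^5
d^2: 30x^4
d^3: 120x^3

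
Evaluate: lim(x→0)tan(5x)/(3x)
tan(u) ≈ u for small u:
tan(5x)/(3x) ≈ 5x/(3x)=5/3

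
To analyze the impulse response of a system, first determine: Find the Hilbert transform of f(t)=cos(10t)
The Hilbert transform shifts each frequency component by -pi/2.
H{cos(wt)} = sin(wt)
With w = 10: H{cos(10t)} = sin(10t)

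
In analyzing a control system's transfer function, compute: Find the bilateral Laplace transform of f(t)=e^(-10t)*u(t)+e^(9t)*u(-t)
For e^(-10t) * u(t): L=1/(s+10), Re(s) > -10
For e^(9t) * u(-t): L=-1/(s-9), Re(s) < 9
Combined: F(s)=1/(s+10)-1/(s-9), -10 < Re(s) < 9

Answer: 1/(s+10)-1/(s-9), ROC: -10 < Re(s) < 9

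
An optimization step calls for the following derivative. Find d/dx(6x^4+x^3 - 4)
Power rule: d/dx(ax^n)=n·a·x^(n-1)
Term by term: 24·x^3 + 3·x^2

Answer: 24x^3 + 3x^2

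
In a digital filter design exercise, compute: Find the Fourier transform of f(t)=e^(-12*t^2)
The Fourier transform of a Gaussian e^(-a*t^2) is sqrt(pi/a)*e^(-omega^2/(4a)).
With a = 12: F(omega) = sqrt(pi/12)*e^(-omega^2/48)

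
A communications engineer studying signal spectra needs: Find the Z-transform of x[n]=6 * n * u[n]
Z{n * u[n]} = z/(z-1)^2
By linearity: Z{6 * n * u[n]} = 6z/(z-1)^2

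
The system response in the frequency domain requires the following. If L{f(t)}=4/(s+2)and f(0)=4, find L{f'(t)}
L{f'(t)} = s·F(s) - f(0) = 4s/(s + 2) - 4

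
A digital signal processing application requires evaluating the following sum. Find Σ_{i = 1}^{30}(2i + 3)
=2·Σ i + 3·30=2·465 + 90=1020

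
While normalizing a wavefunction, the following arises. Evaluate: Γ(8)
Γ(n) = (n-1)! for positive integers
Γ(8) = 7! = 5040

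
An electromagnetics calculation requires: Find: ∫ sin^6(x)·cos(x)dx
Let u=sin(x), du=cos(x) dx
∫ u^6 du=u^7/7 + C

Answer: sin^7(x)/7 + C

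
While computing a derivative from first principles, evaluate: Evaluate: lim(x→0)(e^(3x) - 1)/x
L'Hôpital (0/0): lim 3e^(3x)/1 = 3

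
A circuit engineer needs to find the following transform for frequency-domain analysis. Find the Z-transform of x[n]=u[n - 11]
Using the time-shift property: Z{u[n-11]} = z^(-11)*z/(z-1)
= z^(-10)/(z-1)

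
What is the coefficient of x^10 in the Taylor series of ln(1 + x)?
ln(1+x) = Σ (-1)^(n+1) x^n/n
Coefficient of x^10 = (-1)^11/10 = -1/10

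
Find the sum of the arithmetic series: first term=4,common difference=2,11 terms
Last term: a_n = 4 + (11 - 1)·2 = 24
Sum = n(a_1 + a_n)/2 = 11(4 + 24)/2 = 154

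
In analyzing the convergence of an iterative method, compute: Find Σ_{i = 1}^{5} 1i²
=1·n(n+1)(2n+1)/6=1·5·6·11/6=55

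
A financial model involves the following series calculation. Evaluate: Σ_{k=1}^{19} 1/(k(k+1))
Partial fractions: 1/(k(k + 1))=1/k - 1/(k + 1)
Telescoping sum: 1(1 - 1/20)=1·19/20

Answer: 19/20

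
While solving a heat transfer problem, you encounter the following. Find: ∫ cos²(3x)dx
Using identity cos²(u) = (1+cos(2u))/2:
∫ (1+cos(6x))/2 dx = x/2+sin(6x)/12+C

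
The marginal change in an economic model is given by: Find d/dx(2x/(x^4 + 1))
Quotient rule: (f/g)'=(f'g - fg')/g²
f=2x, f'=2
g=x^4+1, g'=4x^3

Answer: (2·(x^4+1)-8x^4)/(x^4+1)²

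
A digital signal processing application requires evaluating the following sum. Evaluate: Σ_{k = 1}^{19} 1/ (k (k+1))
Partial fractions: 1/(k(k+1))=1/k - 1/(k+1)
Telescoping sum: 1(1-1/20)=1·19/20

Answer: 19/20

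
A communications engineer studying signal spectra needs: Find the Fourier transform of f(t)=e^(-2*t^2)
The Fourier transform of a Gaussian e^(-a*t^2) is sqrt(pi/a)*e^(-omega^2/(4a)).
With a=2: F(omega)=sqrt(pi/2)*e^(-omega^2/8)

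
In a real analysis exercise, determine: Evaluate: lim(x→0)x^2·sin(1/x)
Squeeze theorem: -|x^2| ≤ x^2·sin(1/x) ≤ |x^2|
Since x^2 → 0 as x → 0, by squeeze theorem the limit is 0

Answer: 0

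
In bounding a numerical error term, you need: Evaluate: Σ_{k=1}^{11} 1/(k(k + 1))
Partial fractions: 1/(k(k+1)) = 1/k - 1/(k+1)
Telescoping sum: 1(1-1/12) = 1·11/12

Answer: 11/12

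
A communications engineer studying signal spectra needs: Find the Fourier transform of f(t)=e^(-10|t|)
Using the standard pair: F{e^(-a|t|)}=2a/(a^2+omega^2)
With a=10: F(omega)=20/(100+omega^2)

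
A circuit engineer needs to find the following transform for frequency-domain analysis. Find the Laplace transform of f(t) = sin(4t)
L{sin(wt)} = w/(s² + w²)
L{sin(4t)} = 4/(s² + 16)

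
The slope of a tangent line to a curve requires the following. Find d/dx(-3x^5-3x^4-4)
Power rule: d/dx(ax^n)=n·a·x^(n-1)
Term by term: -15·x^4 - 12·x^3

Answer: -15x^4 - 12x^3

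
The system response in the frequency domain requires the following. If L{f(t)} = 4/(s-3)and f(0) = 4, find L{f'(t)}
L{f'(t)}=s·F(s) - f(0)=4s/(s-3) - 4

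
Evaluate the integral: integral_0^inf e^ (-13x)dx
integral_0^inf e^(-13x) dx = [-1/13*e^(-13x)]_0^inf
= 0 - (-1/13) = 1/13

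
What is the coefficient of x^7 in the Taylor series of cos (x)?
cos(x) has only even powers. Coefficient of x^7 = 0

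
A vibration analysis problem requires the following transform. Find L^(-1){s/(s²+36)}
L^(-1){s/(s² + w²)}=cos(wt)
Here w=6

Answer: cos(6t)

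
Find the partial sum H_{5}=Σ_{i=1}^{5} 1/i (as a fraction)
H_5=1+1/2+1/3+...+1/5
=137/60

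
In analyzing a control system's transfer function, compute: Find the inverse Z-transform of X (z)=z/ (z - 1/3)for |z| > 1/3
Standard pair: z/(z-a) <-> a^n * u[n] for causal signals
With a=1/3: x[n]=(1/3)^n * u[n]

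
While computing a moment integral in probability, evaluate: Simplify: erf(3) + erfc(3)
By definition erfc(x) = 1 - erf(x)
erf(3) + erfc(3) = erf(3) + 1 - erf(3) = 1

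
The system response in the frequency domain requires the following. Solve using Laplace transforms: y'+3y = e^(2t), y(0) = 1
Take L: sY - 1+3Y = 1/(s-2)
Y(s+3) = 1/(s-2)+1
Y = 1/((s-2)(s+3))+1/(s+3)
Partial fractions: 1/((s-2)(s+3)) = (1/5)/(s-2) - (1/5)/(s+3)
So Y = (1/5)/(s-2)+(4/5)/(s+3)
Inverse Laplace transform (L^(-1){1/(s-2)} = e^(2t), L^(-1){1/(s+3)} = e^(-3t)):

Answer: y(t) = (1/5)·e^(2t)+(4/5)·e^(-3t)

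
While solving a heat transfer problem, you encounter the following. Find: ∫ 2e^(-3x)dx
Since d/dx[e^(-3x)]=-3e^(-3x), we get -2/3 e^(-3x) + C

Answer: (-2/3)e^(-3x) + C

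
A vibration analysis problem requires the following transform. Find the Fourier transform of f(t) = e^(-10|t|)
Using the standard pair: F{e^(-a|t|)} = 2a/(a^2 + omega^2)
With a = 10: F(omega) = 20/(100 + omega^2)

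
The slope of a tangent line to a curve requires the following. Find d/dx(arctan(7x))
d/dx[arctan(u)] = u'/(1 + u²), u = 7x, u' = 7

Answer: 7/(1 + 49x²)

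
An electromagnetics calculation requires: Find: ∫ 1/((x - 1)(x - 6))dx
Partial fractions: 1/((x-1)(x-6)) = A/(x-1)+B/(x-6)
A = -1/5, B = 1/5
∫ [-1/5· 1/(x-1)+1/5· 1/(x-6)] dx
= (1/5)[ln|x-6| - ln|x-1|]+C

Answer: (1/5)·ln|(x-6)/(x-1)|+C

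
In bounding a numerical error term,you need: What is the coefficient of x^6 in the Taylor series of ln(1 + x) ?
ln(1+x)=Σ (-1)^(n+1) x^n/n
Coefficient of x^6=(-1)^7/6=-1/6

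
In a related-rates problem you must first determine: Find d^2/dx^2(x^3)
Apply power rule 2 times:
d^1: 3x^2
d^2: 6x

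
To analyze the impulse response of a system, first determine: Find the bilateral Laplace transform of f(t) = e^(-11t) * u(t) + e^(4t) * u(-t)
For e^(-11t)*u(t): L = 1/(s + 11), Re(s) > -11
For e^(4t)*u(-t): L = -1/(s-4), Re(s) < 4
Combined: F(s) = 1/(s + 11) - 1/(s-4), -11 < Re(s) < 4

Answer: 1/(s + 11) - 1/(s-4), ROC: -11 < Re(s) < 4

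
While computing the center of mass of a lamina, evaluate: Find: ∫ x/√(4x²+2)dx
Let u=4x² + 2, du=8x dx
∫ (1/8)·u^(-1/2) du=√u/4 + C

Answer: √(4x² + 2)/4 + C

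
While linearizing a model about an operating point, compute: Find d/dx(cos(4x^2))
Chain rule: d/dx[cos(u)]=-sin(u)·u' where u=4x^2
u'=8x

Answer: -8x·sin(4x^2)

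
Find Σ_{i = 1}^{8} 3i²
= 3·n(n + 1)(2n + 1)/6 = 3·8·9·17/6 = 612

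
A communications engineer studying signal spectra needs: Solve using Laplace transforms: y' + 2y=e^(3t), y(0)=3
Take L: sY - 3 + 2Y = 1/(s-3)
Y(s + 2) = 1/(s-3) + 3
Y = 1/((s-3)(s + 2)) + 3/(s + 2)
Partial fractions: 1/((s-3)(s + 2)) = (1/5)/(s-3) - (1/5)/(s + 2)
So Y = (1/5)/(s-3) + (14/5)/(s + 2)
Inverse Laplace transform (L^(-1){1/(s-3)} = e^(3t), L^(-1){1/(s + 2)} = e^(-2t)):

Answer: y(t) = (1/5)·e^(3t) + (14/5)·e^(-2t)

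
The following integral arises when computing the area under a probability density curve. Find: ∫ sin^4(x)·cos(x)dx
Let u=sin(x), du=cos(x) dx
∫ u^4 du=u^5/5 + C

Answer: sin^5(x)/5 + C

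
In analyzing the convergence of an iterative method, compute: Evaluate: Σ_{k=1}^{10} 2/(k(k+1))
Partial fractions: 2/(k(k+1))=2/k - 2/(k+1)
Telescoping sum: 2(1-1/11)=2·10/11

Answer: 20/11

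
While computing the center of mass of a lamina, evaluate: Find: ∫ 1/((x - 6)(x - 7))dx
Partial fractions: 1/((x-6)(x-7)) = A/(x-6)+B/(x-7)
A = -1, B = 1
∫ [-1· 1/(x-6)+1· 1/(x-7)] dx
= (1)[ln|x-7| - ln|x-6|]+C

Answer: ln|(x-7)/(x-6)|+C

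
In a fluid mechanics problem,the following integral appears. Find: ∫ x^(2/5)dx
Power rule: ∫ x^(2/5) dx=x^(7/5)/(7/5) + C

Answer: (5/7)·x^(7/5) + C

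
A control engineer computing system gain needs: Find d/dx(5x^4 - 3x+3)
Power rule: d/dx(ax^n)=n·a·x^(n-1)
Term by term: 20·x^3 - 3

Answer: 20x^3 - 3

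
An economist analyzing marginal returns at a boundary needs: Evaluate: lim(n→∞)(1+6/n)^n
This is the definition of e^6: lim(1+6/n)^n = e^6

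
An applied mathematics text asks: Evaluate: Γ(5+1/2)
Γ(n+1/2) = (2n)!√π/(4^n·n!)
= 3628800√π/(1024·120) = (945/32)·√π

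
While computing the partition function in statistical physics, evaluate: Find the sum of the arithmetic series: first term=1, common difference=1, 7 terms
Last term: a_n=1 + (7 - 1)·1=7
Sum=n(a_1 + a_n)/2=7(1 + 7)/2=28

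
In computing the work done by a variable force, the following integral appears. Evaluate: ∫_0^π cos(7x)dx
Antiderivative: sin(7x)/7
Evaluate at bounds: [sin(7·π)/7] - [sin(7·0)/7]
= ((0) - (0))/7 = 0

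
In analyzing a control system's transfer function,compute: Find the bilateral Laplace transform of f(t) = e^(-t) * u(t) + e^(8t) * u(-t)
For e^(-t)*u(t): L = 1/(s + 1), Re(s) > -1
For e^(8t)*u(-t): L = -1/(s-8), Re(s) < 8
Combined: F(s) = 1/(s + 1) - 1/(s-8), -1 < Re(s) < 8

Answer: 1/(s + 1) - 1/(s-8), ROC: -1 < Re(s) < 8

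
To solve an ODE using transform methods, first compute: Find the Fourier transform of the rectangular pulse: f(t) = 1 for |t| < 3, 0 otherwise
F(omega)=integral from -3 to 3 of e^(-j * omega * t) dt
=2 * sin(3 * omega)/omega=6 * sinc(3 * omega/pi)

Answer: 2 * sin(3 * omega)/omega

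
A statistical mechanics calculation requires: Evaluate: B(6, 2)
B(x,y)=Γ(x)Γ(y)/Γ(x + y)=(x-1)!(y-1)!/(x + y-1)!
B(6,2)=5!·1!/7!=1/42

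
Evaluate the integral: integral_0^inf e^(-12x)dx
integral_0^inf e^(-12x) dx=[-1/12 * e^(-12x)]_0^inf
=0 - (-1/12)=1/12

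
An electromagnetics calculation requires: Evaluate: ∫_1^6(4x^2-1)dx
Step 1: Find antiderivative F(x) = (4/3)x^3 - x
Step 2: F(6) - F(1) = 282 - (1/3) = 845/3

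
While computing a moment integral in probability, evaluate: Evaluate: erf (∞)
erf(∞)=1 (the error function converges to 1)

Answer: 1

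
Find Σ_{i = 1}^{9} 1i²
=1·n(n + 1)(2n + 1)/6=1·9·10·19/6=285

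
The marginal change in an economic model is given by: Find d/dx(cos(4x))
Chain rule: d/dx[cos(u)]=-sin(u)·u' where u=4x
u'=4

Answer: -4·sin(4x)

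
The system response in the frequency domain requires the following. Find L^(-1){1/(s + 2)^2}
L^(-1){1/(s-a)^n} = t^(n-1)·e^(at)/(n-1)!
Here a = -2, n = 2: t^1·e^(-2t)/1

Answer: t·e^(-2t)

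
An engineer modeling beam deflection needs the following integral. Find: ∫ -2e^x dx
Since d/dx[e^x]=+e^x, we get -2e^x+C

Answer: -2e^x+C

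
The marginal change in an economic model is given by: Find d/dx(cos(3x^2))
Chain rule: d/dx[cos(u)]=-sin(u)·u' where u=3x^2
u'=6x

Answer: -6x·sin(3x^2)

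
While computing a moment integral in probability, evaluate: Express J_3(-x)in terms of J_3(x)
For integer n: J_n(-x) = (-1)^n J_n(x)
With n = 3: J_3(-x) = (-1)^3 J_3(x) = -J_3(x)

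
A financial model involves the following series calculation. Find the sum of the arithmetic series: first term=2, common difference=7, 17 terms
Last term: a_n=2 + (17 - 1)·7=114
Sum=n(a_1 + a_n)/2=17(2 + 114)/2=986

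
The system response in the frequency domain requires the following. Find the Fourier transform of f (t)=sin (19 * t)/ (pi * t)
sin(W*t)/(pi*t)=(W/pi)*sinc(W*t/pi) is the impulse response of the ideal low-pass filter with cutoff W (here W=19).
Its Fourier transform is a rectangular function:
F(omega)=1 for |omega| < 19, 0 otherwise

Answer: rect(omega/38) [i.e., 1 for |omega| < 19, 0 otherwise]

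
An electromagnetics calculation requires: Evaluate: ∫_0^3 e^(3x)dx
Antiderivative: (1/3)e^(3x)
Evaluate: (1/3)(e^9-1)

Answer: (e^9-1)/3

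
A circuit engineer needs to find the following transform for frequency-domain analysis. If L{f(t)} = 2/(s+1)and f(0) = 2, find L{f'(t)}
L{f'(t)} = s·F(s) - f(0) = 2s/(s + 1) - 2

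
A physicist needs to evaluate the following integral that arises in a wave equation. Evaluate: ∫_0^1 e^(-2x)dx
Antiderivative: (1/(-2))e^(-2x)
Evaluate: (1/(-2))(e^-2-1)

Answer: (e^-2-1)/(-2)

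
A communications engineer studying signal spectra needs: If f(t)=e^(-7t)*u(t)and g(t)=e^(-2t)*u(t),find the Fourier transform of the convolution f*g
By the convolution theorem: F{f*g}=F(omega)*G(omega)
F(omega)=1/(7+j*omega), G(omega)=1/(2+j*omega)
F{f*g}=1/((7+j*omega)(2+j*omega))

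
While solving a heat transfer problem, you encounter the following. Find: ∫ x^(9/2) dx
Power rule: ∫ x^(9/2) dx = x^(11/2)/(11/2)+C

Answer: (2/11)·x^(11/2)+C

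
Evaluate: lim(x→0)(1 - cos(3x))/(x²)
Using 1-cos(u) ≈ u²/2 for small u:
(1-cos(3x)) ≈ (3x)²/2 = 9x²/2
So limit = 9/(2·1) = 9/2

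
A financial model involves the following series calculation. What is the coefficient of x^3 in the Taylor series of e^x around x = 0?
Taylor series of e^x = Σ x^n/n!
Coefficient of x^3 = 1/3! = 1/6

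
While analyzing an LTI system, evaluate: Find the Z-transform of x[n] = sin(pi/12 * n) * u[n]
Z{sin(w0*n)*u[n]}=z*sin(w0)/(z^2 - 2z*cos(w0) + 1)
With w0=pi/12: X(z)=z*sin(pi/12)/(z^2 - 2z*cos(pi/12) + 1)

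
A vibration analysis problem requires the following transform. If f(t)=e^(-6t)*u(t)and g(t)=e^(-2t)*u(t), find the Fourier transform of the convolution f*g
By the convolution theorem: F{f*g}=F(omega)*G(omega)
F(omega)=1/(6 + j*omega), G(omega)=1/(2 + j*omega)
F{f*g}=1/((6 + j*omega)(2 + j*omega))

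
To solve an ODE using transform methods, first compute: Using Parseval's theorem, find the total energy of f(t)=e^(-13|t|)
Parseval's theorem: E=integral |f(t)|^2 dt=(1/2pi) integral |F(omega)|^2 domega
E=integral_{-inf}^{inf} e^(-26|t|) dt=2 * integral_0^inf e^(-26t) dt=2/(2 * 13)=1/13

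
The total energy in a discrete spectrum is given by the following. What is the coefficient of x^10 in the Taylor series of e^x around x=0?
Taylor series of e^x = Σ x^n/n!
Coefficient of x^10 = 1/10! = 1/3628800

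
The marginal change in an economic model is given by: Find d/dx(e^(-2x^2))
Chain rule: d/dx[e^u] = e^u · u' where u = -2x^2
u' = -4x

Answer: -4x·e^(-2x^2)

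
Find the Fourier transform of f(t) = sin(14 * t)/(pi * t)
sin(W * t)/(pi * t)=(W/pi) * sinc(W * t/pi) is the impulse response of the ideal low-pass filter with cutoff W (here W=14).
Its Fourier transform is a rectangular function:
F(omega)=1 for |omega| < 14, 0 otherwise

Answer: rect(omega/28) [i.e., 1 for |omega| < 14, 0 otherwise]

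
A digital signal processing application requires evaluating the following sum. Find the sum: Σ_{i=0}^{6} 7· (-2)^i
Geometric series: S=a(1 - r^n)/(1 - r)
a=7, r=-2, n=7
S=7(1 + 128)/3=301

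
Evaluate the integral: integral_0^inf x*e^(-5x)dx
This is a Gamma integral. Substitute u=5x (du=5 dx):
integral_0^inf x*e^(-5x) dx=(1/5^2) integral_0^inf u^1*e^(-u) du
=Gamma(2)/5^2=1!/5^2=1/25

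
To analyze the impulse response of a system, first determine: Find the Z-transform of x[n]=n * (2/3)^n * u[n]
Using the property Z{n*a^n*u[n]} = az/(z-a)^2
With a = 2/3: X(z) = (2/3)z/(z - 2/3)^2, |z| > 2/3

Answer: (2/3)z/(z - 2/3)^2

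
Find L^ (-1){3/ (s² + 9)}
L^(-1){w/(s²+w²)}=sin(wt)
Here w=3

Answer: sin(3t)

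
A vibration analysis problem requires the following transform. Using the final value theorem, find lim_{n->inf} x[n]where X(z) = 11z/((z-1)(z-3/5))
Final value theorem: lim x[n]=lim_{z->1} (z-1)*X(z)
(z-1)*X(z)=11z/(z-3/5)
As z->1: 11/(1 - 3/5)=11/(2/5)=55/2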